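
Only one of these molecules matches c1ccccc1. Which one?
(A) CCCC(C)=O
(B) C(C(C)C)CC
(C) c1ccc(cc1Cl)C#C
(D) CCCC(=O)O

C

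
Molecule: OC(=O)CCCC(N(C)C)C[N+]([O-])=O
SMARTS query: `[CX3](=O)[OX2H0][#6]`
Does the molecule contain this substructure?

No

The pattern [CX3](=O)[OX2H0][#6] describes a carbonyl carbon bonded to an oxygen that is itself bonded to carbon (no H on that O) — an ester.
The closest candidate here is a carboxylic acid group (-C(=O)OH), but the singly-bonded O carries H (OX2H1, not H0). No other fragment satisfies the full query, so there is no match.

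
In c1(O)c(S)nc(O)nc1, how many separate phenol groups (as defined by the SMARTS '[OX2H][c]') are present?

[OX2H][c] is the SMARTS for a phenol: a hydroxyl oxygen attached to an aromatic carbon.
The molecule carries 2 separate instances of a hydroxyl group (-OH) meeting every constraint; each maps to a distinct set of atoms, giving 2 matches.

2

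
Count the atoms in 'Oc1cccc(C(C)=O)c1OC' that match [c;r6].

The query [c;r6] means: aromatic carbon that belongs to a six-membered ring.
Check the 12 heavy atoms by environment: 6× c (aromatic, in 6-ring) → match; 3× O (acyclic) → no; 3× C (acyclic) → no.
That gives 6 matching atoms.

6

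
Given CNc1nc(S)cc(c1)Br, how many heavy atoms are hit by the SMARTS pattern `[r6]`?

6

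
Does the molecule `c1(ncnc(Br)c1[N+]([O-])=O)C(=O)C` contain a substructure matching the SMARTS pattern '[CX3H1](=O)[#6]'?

No

The pattern [CX3H1](=O)[#6] describes an sp2 carbon with one H, double-bonded to O and single-bonded to carbon — an aldehyde.
The closest candidate here is an acetyl/ketone group (-C(=O)CH3), but the carbonyl carbon has H0 (two carbon neighbours), not H1. No other fragment satisfies the full query, so there is no match.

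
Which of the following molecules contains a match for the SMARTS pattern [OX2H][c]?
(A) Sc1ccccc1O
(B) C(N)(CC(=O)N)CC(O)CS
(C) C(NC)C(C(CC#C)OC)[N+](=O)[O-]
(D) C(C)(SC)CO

A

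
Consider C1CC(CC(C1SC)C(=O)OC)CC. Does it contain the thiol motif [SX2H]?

No

The pattern [SX2H] describes an aliphatic sulfur with two connections, one being H — a thiol.
The closest candidate here is a methylthio ether (-SCH3), but the sulfur has H0 (bonded to two carbons), not H1. No other fragment satisfies the full query, so there is no match.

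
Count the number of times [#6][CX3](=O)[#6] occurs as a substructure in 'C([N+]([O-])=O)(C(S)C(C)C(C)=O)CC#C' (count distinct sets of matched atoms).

1

[#6][CX3](=O)[#6] is the SMARTS for a ketone: a carbonyl carbon (no H) flanked by two carbons.
Exactly one fragment in the molecule meets all constraints, giving 1 match.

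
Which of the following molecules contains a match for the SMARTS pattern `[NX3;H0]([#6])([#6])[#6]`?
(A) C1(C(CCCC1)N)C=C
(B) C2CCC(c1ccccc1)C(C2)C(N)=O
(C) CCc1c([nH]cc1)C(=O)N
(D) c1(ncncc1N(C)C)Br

[NX3;H0]([#6])([#6])[#6] describes a trivalent nitrogen with no H, bonded to three carbons (a tertiary amine).
(A) has a primary amino group (-NH2) but the nitrogen has H2, not H0 with three carbons.
(B) has a primary amide (-C(=O)NH2) but the amide nitrogen has H2 and only one carbon neighbour.
(C) has a primary amide (-C(=O)NH2) but the amide nitrogen has H2 and only one carbon neighbour.
(D) contains a dimethylamino group (-N(CH3)2), which satisfies every atom and bond constraint.
So the answer is (D).

D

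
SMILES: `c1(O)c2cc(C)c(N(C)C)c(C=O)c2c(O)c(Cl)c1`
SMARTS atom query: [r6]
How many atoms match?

The query [r6] means: r6 matches atoms in a six-membered ring.
Check the 19 heavy atoms by environment: 10× c (aromatic, in 6-ring) → match; 1× N (acyclic) → no; 4× C (acyclic) → no; 3× O (acyclic) → no; 1× Cl (acyclic) → no.
That gives 10 matching atoms.

10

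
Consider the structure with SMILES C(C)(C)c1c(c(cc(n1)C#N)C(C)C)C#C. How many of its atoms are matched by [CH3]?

4

The query [CH3] means: aliphatic carbon with exactly three hydrogens.
Check the 16 heavy atoms by environment: 1× n (aromatic, H0) → no; 4× c (aromatic, H0) → no; 1× c (aromatic, H1) → no; 3× C (H1) → no; 4× C (H3) → match; 2× C (H0) → no; 1× N (H0) → no.
That gives 4 matching atoms.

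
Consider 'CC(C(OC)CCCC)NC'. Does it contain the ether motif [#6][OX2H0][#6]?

The pattern [#6][OX2H0][#6] describes an aliphatic oxygen bridging two carbons with no H on the oxygen — an ether.
The molecule carries a methoxy ether (-OCH3), whose atoms satisfy every constraint of the query, so the pattern matches.

Yes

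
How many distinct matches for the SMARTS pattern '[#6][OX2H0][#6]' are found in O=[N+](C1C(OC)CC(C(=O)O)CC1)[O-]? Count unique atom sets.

1

[#6][OX2H0][#6] is the SMARTS for an ether: an aliphatic oxygen bridging two carbons with no H on the oxygen.
Exactly one fragment in the molecule meets all constraints, giving 1 match.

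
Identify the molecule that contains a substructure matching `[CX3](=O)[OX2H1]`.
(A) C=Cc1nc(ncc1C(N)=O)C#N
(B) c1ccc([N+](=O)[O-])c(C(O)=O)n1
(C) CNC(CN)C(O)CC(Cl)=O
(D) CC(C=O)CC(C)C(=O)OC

B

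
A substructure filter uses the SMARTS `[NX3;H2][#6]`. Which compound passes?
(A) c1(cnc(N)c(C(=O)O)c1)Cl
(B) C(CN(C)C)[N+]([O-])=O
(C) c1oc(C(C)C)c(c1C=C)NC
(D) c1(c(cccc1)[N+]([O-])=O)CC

[NX3;H2][#6] describes a trivalent nitrogen with two H attached to carbon (a primary amine).
(A) contains a primary amino group (-NH2), which satisfies every atom and bond constraint.
(B) has a dimethylamino group (-N(CH3)2) but the nitrogen has H0, not H2.
(C) has an N-methylamino group (-NHCH3) but the nitrogen bears two carbons and only one H (H1), not H2.
(D) has a nitro group (-[N+](=O)[O-]) but the nitrogen is [N+] with no H, not NX3H2.
So the answer is (A).

A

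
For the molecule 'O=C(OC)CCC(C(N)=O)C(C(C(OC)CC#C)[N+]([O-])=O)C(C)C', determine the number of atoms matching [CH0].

Check the 24 heavy atoms by environment: 3× C (H2) → no; 6× C (H1) → no; 3× C (H0) → match; 5× O (H0) → no; 4× C (H3) → no; 1× N (charge +1, H0) → no; 1× O (charge -1, H0) → no; 1× N (H2) → no.
That gives 3 matching atoms.

3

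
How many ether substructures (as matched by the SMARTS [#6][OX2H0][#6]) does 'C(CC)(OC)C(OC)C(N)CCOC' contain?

[#6][OX2H0][#6] is the SMARTS for an ether: an aliphatic oxygen bridging two carbons with no H on the oxygen.
The molecule carries 3 separate instances of a methoxy ether (-OCH3) meeting every constraint; each maps to a distinct set of atoms, giving 3 matches.

3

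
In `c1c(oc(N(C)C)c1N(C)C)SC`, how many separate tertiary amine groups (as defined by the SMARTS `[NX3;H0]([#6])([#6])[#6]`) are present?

[NX3;H0]([#6])([#6])[#6] is the SMARTS for a tertiary amine: a trivalent nitrogen with no H, bonded to three carbons.
The molecule carries 2 separate instances of a dimethylamino group (-N(CH3)2) meeting every constraint; each maps to a distinct set of atoms, giving 2 matches.

2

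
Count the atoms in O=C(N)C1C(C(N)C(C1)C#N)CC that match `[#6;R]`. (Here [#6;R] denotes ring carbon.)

The query [#6;R] means: carbon that is part of a ring.
Check the 13 heavy atoms by environment: 5× C (in 5-ring) → match; 4× C (acyclic) → no; 3× N (acyclic) → no; 1× O (acyclic) → no.
That gives 5 matching atoms.

5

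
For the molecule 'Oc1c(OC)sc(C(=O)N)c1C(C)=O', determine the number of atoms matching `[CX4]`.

2

The query [CX4] means: C with X4: aliphatic carbon with exactly 4 total connections (bonds + H).
Check the 14 heavy atoms by environment: 1× s (aromatic, X2) → no; 4× c (aromatic, X3) → no; 2× O (X2) → no; 2× C (X3) → no; 2× O (X1) → no; 2× C (X4) → match; 1× N (X3) → no.
That gives 2 matching atoms.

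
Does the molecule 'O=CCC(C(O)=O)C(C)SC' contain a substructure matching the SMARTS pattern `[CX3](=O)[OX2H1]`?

The pattern [CX3](=O)[OX2H1] describes an sp2 carbon double-bonded to O and single-bonded to an -OH oxygen — a carboxylic acid.
The molecule carries a carboxylic acid group (-C(=O)OH), whose atoms satisfy every constraint of the query, so the pattern matches.

Yes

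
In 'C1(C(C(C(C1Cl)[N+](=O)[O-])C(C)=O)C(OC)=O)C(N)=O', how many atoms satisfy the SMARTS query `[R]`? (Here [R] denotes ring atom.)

The query [R] means: R matches any atom that is part of a ring.
Check the 19 heavy atoms by environment: 5× C (in 5-ring) → match; 5× C (acyclic) → no; 5× O (acyclic) → no; 1× N (acyclic) → no; 1× N (charge +1, acyclic) → no; 1× O (charge -1, acyclic) → no; 1× Cl (acyclic) → no.
That gives 5 matching atoms.

5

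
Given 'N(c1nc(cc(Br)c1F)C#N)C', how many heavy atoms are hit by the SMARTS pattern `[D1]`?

4

The query [D1] means: atom with exactly one heavy-atom neighbour (degree 1).
Check the 12 heavy atoms by environment: 1× n (aromatic, D2) → no; 4× c (aromatic, D3) → no; 1× c (aromatic, D2) → no; 1× C (D2) → no; 1× N (D1) → match; 1× N (D2) → no; 1× C (D1) → match; 1× F (D1) → match; 1× Br (D1) → match.
Summing the matching environments: 1 + 1 + 1 + 1 = 4 matching atoms.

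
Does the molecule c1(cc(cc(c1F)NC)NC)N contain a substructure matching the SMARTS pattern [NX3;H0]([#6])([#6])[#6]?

The pattern [NX3;H0]([#6])([#6])[#6] describes a trivalent nitrogen with no H, bonded to three carbons — a tertiary amine.
The closest candidate here is an N-methylamino group (-NHCH3), but the nitrogen still has one H (H1), not H0. No other fragment satisfies the full query, so there is no match.

No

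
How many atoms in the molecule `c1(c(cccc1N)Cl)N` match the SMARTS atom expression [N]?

The query [N] means: uppercase N matches aliphatic (non-aromatic) nitrogen only.
Check the 9 heavy atoms by environment: 6× c (aromatic) → no; 2× N → match; 1× Cl → no.
That gives 2 matching atoms.

2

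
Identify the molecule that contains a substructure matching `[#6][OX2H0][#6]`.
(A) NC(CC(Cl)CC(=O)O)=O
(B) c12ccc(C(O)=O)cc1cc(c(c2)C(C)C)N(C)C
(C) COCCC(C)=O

[#6][OX2H0][#6] describes an aliphatic oxygen bridging two carbons with no H on the oxygen (an ether).
(A) has a carboxylic acid group (-C(=O)OH) but the -OH oxygen has H1; the =O is OX1, not OX2.
(B) has a carboxylic acid group (-C(=O)OH) but the -OH oxygen has H1; the =O is OX1, not OX2.
(C) contains a methoxy ether (-OCH3), which satisfies every atom and bond constraint.
So the answer is (C).

C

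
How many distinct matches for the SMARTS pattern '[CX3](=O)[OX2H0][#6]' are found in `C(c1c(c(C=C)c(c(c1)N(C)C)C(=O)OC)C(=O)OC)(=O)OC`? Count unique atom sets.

[CX3](=O)[OX2H0][#6] is the SMARTS for an ester: a carbonyl carbon bonded to an oxygen that is itself bonded to carbon (no H on that O).
The molecule carries 3 separate instances of a methyl-ester group (-C(=O)OCH3) meeting every constraint; each maps to a distinct set of atoms, giving 3 matches.

3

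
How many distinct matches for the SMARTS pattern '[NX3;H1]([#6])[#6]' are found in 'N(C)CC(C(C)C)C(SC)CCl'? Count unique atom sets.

[NX3;H1]([#6])[#6] is the SMARTS for a secondary amine: a trivalent nitrogen with one H, bonded to two carbons.
Exactly one fragment in the molecule meets all constraints, giving 1 match.

1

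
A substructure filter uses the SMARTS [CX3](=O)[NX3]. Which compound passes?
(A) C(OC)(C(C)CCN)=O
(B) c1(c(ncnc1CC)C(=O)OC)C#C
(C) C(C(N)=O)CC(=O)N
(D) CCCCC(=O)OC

C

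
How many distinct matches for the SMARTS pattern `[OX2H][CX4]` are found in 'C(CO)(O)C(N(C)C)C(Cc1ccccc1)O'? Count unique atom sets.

3

[OX2H][CX4] is the SMARTS for an aliphatic alcohol: a hydroxyl oxygen bound to an sp3 (X4) carbon.
The molecule carries 3 separate instances of a hydroxyl group (-OH) meeting every constraint; each maps to a distinct set of atoms, giving 3 matches.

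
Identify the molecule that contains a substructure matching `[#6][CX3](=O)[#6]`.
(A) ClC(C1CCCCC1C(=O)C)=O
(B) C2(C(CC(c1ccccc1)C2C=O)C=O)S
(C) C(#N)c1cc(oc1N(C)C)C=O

A

[#6][CX3](=O)[#6] describes a carbonyl carbon (no H) flanked by two carbons (a ketone).
(A) contains an acetyl/ketone group (-C(=O)CH3), which satisfies every atom and bond constraint.
(B) has an aldehyde (-CHO) but the carbonyl carbon has H1, so it is not flanked by two carbons.
(C) has an aldehyde (-CHO) but the carbonyl carbon has H1, so it is not flanked by two carbons.
So the answer is (A).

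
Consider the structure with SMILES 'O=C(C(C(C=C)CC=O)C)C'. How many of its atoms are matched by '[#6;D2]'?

The query [#6;D2] means: any carbon bonded to exactly two heavy atoms.
Check the 11 heavy atoms by environment: 3× C (D2) → match; 3× C (D3) → no; 3× C (D1) → no; 2× O (D1) → no.
That gives 3 matching atoms.

3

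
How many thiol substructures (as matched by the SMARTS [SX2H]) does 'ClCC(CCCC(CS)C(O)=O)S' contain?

[SX2H] is the SMARTS for a thiol: an aliphatic sulfur with two connections, one being H.
The molecule carries 2 separate instances of a thiol (-SH) meeting every constraint; each maps to a distinct set of atoms, giving 2 matches.

2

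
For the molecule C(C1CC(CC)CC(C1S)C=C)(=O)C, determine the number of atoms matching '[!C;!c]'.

Check the 14 heavy atoms by environment: 12× C → no; 1× S → match; 1× O → match.
Summing the matching environments: 1 + 1 = 2 matching atoms.

2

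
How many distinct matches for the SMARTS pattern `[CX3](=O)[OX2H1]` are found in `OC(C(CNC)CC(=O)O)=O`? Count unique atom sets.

2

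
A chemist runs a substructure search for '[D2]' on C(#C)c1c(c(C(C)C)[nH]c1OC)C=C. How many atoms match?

Check the 14 heavy atoms by environment: 1× n (aromatic, D2) → match; 4× c (aromatic, D3) → no; 2× C (D2) → match; 5× C (D1) → no; 1× O (D2) → match; 1× C (D3) → no.
Summing the matching environments: 1 + 2 + 1 = 4 matching atoms.

4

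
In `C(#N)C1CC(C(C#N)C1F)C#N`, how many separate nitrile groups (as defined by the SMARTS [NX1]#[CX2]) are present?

3

[NX1]#[CX2] is the SMARTS for a nitrile: a nitrogen triple-bonded to a two-connected carbon.
The molecule carries 3 separate instances of a nitrile (-C#N) meeting every constraint; each maps to a distinct set of atoms, giving 3 matches.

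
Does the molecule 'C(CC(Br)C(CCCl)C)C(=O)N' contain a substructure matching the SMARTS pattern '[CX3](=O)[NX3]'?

The pattern [CX3](=O)[NX3] describes a carbonyl carbon bonded to a trivalent nitrogen — an amide.
The molecule carries a primary amide (-C(=O)NH2), whose atoms satisfy every constraint of the query, so the pattern matches.

Yes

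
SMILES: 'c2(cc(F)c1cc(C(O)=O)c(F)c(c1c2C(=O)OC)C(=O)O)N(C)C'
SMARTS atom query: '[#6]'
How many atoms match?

Check the 25 heavy atoms by environment: 10× c (aromatic) → match; 6× C → match; 6× O → no; 2× F → no; 1× N → no.
Summing the matching environments: 10 + 6 = 16 matching atoms.

16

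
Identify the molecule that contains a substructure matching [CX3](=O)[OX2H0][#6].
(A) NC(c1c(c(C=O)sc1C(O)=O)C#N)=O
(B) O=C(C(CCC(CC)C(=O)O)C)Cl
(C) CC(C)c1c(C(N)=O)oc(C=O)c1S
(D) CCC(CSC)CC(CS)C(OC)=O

D

[CX3](=O)[OX2H0][#6] describes a carbonyl carbon bonded to an oxygen that is itself bonded to carbon (no H on that O) (an ester).
(A) has a carboxylic acid group (-C(=O)OH) but the singly-bonded O carries H (OX2H1, not H0).
(B) has a carboxylic acid group (-C(=O)OH) but the singly-bonded O carries H (OX2H1, not H0).
(C) has a primary amide (-C(=O)NH2) but the carbonyl is bonded to N, not to an O-C linkage.
(D) contains a methyl-ester group (-C(=O)OCH3), which satisfies every atom and bond constraint.
So the answer is (D).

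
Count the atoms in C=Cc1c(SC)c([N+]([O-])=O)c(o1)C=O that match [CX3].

3

The query [CX3] means: C with X3: aliphatic carbon with exactly 3 total connections.
Check the 14 heavy atoms by environment: 1× o (aromatic, X2) → no; 4× c (aromatic, X3) → no; 3× C (X3) → match; 2× O (X1) → no; 1× N (charge +1, X3) → no; 1× O (charge -1, X1) → no; 1× S (X2) → no; 1× C (X4) → no.
That gives 3 matching atoms.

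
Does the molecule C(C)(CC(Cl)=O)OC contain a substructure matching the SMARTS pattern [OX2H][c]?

No

The pattern [OX2H][c] describes a hydroxyl oxygen attached to an aromatic carbon — a phenol.
The closest candidate here is a methoxy ether (-OCH3), but the oxygen has H0, not H1. No other fragment satisfies the full query, so there is no match.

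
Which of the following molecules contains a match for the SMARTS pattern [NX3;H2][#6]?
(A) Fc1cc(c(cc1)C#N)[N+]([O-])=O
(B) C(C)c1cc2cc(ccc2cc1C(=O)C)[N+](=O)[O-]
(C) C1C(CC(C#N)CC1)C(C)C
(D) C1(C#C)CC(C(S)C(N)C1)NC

[NX3;H2][#6] describes a trivalent nitrogen with two H attached to carbon (a primary amine).
(A) has a nitrile (-C#N) but the nitrogen is NX1 (triple-bonded), not NX3 with two H.
(B) has a nitro group (-[N+](=O)[O-]) but the nitrogen is [N+] with no H, not NX3H2.
(C) has a nitrile (-C#N) but the nitrogen is NX1 (triple-bonded), not NX3 with two H.
(D) contains a primary amino group (-NH2), which satisfies every atom and bond constraint.
So the answer is (D).

D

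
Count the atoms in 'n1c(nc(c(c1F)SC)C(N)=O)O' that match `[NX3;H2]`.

1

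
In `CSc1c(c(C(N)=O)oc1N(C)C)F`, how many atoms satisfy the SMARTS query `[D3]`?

6

Check the 14 heavy atoms by environment: 1× o (aromatic, D2) → no; 4× c (aromatic, D3) → match; 1× F (D1) → no; 1× C (D3) → match; 1× O (D1) → no; 1× N (D1) → no; 1× N (D3) → match; 3× C (D1) → no; 1× S (D2) → no.
Summing the matching environments: 4 + 1 + 1 = 6 matching atoms.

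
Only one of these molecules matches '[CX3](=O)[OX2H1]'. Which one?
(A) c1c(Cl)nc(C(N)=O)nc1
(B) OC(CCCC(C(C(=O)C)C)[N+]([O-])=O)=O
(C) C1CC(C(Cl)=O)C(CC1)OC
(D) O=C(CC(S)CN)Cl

B

[CX3](=O)[OX2H1] describes an sp2 carbon double-bonded to O and single-bonded to an -OH oxygen (a carboxylic acid).
(A) has a primary amide (-C(=O)NH2) but the carbonyl is bonded to N, not to an -OH oxygen.
(B) contains a carboxylic acid group (-C(=O)OH), which satisfies every atom and bond constraint.
(C) has an acyl chloride (-C(=O)Cl) but the carbonyl is bonded to Cl, not to an -OH oxygen.
(D) has an acyl chloride (-C(=O)Cl) but the carbonyl is bonded to Cl, not to an -OH oxygen.
So the answer is (B).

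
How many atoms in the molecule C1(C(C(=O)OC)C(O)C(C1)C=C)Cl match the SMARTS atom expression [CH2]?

The query [CH2] means: aliphatic carbon with exactly two hydrogens.
Check the 13 heavy atoms by environment: 5× C (H1) → no; 2× C (H2) → match; 1× O (H1) → no; 1× Cl (H0) → no; 1× C (H0) → no; 2× O (H0) → no; 1× C (H3) → no.
That gives 2 matching atoms.

2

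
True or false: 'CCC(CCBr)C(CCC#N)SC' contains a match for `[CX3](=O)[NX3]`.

The pattern [CX3](=O)[NX3] describes a carbonyl carbon bonded to a trivalent nitrogen — an amide.
The closest candidate here is a nitrile (-C#N), but the nitrile N is NX1 (triple-bonded), not NX3. No other fragment satisfies the full query, so there is no match.

False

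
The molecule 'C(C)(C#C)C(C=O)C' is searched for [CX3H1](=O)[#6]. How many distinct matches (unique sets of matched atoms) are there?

[CX3H1](=O)[#6] is the SMARTS for an aldehyde: an sp2 carbon with one H, double-bonded to O and single-bonded to carbon.
Exactly one fragment in the molecule meets all constraints, giving 1 match.

1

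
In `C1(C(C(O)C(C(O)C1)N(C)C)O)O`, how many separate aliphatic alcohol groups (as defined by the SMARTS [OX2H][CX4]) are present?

[OX2H][CX4] is the SMARTS for an aliphatic alcohol: a hydroxyl oxygen bound to an sp3 (X4) carbon.
The molecule carries 4 separate instances of a hydroxyl group (-OH) meeting every constraint; each maps to a distinct set of atoms, giving 4 matches.

4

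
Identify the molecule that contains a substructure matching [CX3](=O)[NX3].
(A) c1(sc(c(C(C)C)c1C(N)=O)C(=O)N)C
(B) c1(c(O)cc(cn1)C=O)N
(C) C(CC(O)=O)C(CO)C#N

A

[CX3](=O)[NX3] describes a carbonyl carbon bonded to a trivalent nitrogen (an amide).
(A) contains a primary amide (-C(=O)NH2), which satisfies every atom and bond constraint.
(B) has a primary amino group (-NH2) but the -NH2 is not attached to a carbonyl carbon.
(C) has a carboxylic acid group (-C(=O)OH) but the carbonyl is bonded to O, not to an NX3 nitrogen.
So the answer is (A).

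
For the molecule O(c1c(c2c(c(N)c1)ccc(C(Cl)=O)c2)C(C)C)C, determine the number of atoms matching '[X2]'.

1

The query [X2] means: any atom with exactly two total connections (bonds + H).
Check the 19 heavy atoms by environment: 10× c (aromatic, X3) → no; 1× O (X2) → match; 4× C (X4) → no; 1× N (X3) → no; 1× C (X3) → no; 1× O (X1) → no; 1× Cl (X1) → no.
That gives 1 matching atom.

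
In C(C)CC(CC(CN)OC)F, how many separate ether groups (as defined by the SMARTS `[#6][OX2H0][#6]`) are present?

1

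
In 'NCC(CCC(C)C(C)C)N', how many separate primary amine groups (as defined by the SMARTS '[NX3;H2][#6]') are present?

2

[NX3;H2][#6] is the SMARTS for a primary amine: a trivalent nitrogen with two H attached to carbon.
The molecule carries 2 separate instances of a primary amino group (-NH2) meeting every constraint; each maps to a distinct set of atoms, giving 2 matches.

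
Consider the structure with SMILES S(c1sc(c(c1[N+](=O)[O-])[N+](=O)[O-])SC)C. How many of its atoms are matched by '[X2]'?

3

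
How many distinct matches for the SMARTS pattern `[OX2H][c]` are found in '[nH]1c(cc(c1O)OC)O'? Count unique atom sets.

2

[OX2H][c] is the SMARTS for a phenol: a hydroxyl oxygen attached to an aromatic carbon.
The molecule carries 2 separate instances of a hydroxyl group (-OH) meeting every constraint; each maps to a distinct set of atoms, giving 2 matches.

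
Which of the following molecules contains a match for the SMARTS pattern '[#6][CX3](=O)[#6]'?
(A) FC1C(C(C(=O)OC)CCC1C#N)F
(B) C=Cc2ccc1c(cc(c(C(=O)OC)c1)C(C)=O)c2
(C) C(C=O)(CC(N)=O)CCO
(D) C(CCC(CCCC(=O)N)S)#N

[#6][CX3](=O)[#6] describes a carbonyl carbon (no H) flanked by two carbons (a ketone).
(A) has a methyl-ester group (-C(=O)OCH3) but one neighbour of the carbonyl carbon is O, not C.
(B) contains an acetyl/ketone group (-C(=O)CH3), which satisfies every atom and bond constraint.
(C) has an aldehyde (-CHO) but the carbonyl carbon has H1, so it is not flanked by two carbons.
(D) has a primary amide (-C(=O)NH2) but one neighbour of the carbonyl carbon is N, not C.
So the answer is (B).

B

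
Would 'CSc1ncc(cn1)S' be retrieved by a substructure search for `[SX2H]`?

Yes

The pattern [SX2H] describes an aliphatic sulfur with two connections, one being H — a thiol.
The molecule carries a thiol (-SH), whose atoms satisfy every constraint of the query, so the pattern matches.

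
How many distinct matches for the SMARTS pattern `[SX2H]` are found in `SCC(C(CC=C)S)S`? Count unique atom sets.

3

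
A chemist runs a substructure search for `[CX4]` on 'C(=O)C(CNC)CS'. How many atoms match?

The query [CX4] means: C with X4: aliphatic carbon with exactly 4 total connections (bonds + H).
Check the 8 heavy atoms by environment: 4× C (X4) → match; 1× S (X2) → no; 1× C (X3) → no; 1× O (X1) → no; 1× N (X3) → no.
That gives 4 matching atoms.

4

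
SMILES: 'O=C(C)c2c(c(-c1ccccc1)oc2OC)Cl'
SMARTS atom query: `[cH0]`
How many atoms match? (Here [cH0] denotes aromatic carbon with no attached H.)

5

Check the 17 heavy atoms by environment: 1× o (aromatic, H0) → no; 5× c (aromatic, H0) → match; 2× O (H0) → no; 2× C (H3) → no; 5× c (aromatic, H1) → no; 1× C (H0) → no; 1× Cl (H0) → no.
That gives 5 matching atoms.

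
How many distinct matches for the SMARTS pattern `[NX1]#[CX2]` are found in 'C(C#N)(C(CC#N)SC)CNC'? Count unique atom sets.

2

[NX1]#[CX2] is the SMARTS for a nitrile: a nitrogen triple-bonded to a two-connected carbon.
The molecule carries 2 separate instances of a nitrile (-C#N) meeting every constraint; each maps to a distinct set of atoms, giving 2 matches.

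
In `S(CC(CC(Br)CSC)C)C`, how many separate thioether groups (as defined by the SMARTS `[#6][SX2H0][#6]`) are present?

[#6][SX2H0][#6] is the SMARTS for a thioether: an aliphatic sulfur bridging two carbons with no H on the sulfur.
The molecule carries 2 separate instances of a methylthio ether (-SCH3) meeting every constraint; each maps to a distinct set of atoms, giving 2 matches.

2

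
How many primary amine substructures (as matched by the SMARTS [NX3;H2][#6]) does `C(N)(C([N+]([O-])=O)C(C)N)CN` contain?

3

[NX3;H2][#6] is the SMARTS for a primary amine: a trivalent nitrogen with two H attached to carbon.
The molecule carries 3 separate instances of a primary amino group (-NH2) meeting every constraint; each maps to a distinct set of atoms, giving 3 matches.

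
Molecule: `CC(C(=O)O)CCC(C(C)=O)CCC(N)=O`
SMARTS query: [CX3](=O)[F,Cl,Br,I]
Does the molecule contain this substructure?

No

The pattern [CX3](=O)[F,Cl,Br,I] describes a carbonyl carbon bonded to a halogen — an acyl halide.
The closest candidate here is a carboxylic acid group (-C(=O)OH), but the carbonyl is bonded to -OH, not to a halogen. No other fragment satisfies the full query, so there is no match.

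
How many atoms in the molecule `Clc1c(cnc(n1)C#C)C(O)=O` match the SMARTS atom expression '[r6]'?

6

Check the 12 heavy atoms by environment: 2× n (aromatic, in 6-ring) → match; 4× c (aromatic, in 6-ring) → match; 3× C (acyclic) → no; 2× O (acyclic) → no; 1× Cl (acyclic) → no.
Summing the matching environments: 2 + 4 = 6 matching atoms.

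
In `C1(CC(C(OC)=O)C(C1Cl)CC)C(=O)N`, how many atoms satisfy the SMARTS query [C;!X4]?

2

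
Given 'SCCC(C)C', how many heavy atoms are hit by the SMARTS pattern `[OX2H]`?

The query [OX2H] means: aliphatic oxygen with two connections, one of which is H — an -OH oxygen.
Check the 6 heavy atoms by environment: 2× C (H2, X4) → no; 1× S (H1, X2) → no; 1× C (H1, X4) → no; 2× C (H3, X4) → no.
No environment satisfies the query, so 0 matching atoms.

0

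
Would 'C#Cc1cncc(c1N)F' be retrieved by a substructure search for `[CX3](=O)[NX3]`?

The pattern [CX3](=O)[NX3] describes a carbonyl carbon bonded to a trivalent nitrogen — an amide.
The closest candidate here is a primary amino group (-NH2), but the -NH2 is not attached to a carbonyl carbon. No other fragment satisfies the full query, so there is no match.

No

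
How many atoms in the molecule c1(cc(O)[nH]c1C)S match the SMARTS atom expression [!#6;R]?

The query [!#6;R] means: non-carbon atom that is part of a ring.
Check the 8 heavy atoms by environment: 1× n (aromatic, in 5-ring) → match; 4× c (aromatic, in 5-ring) → no; 1× O (acyclic) → no; 1× C (acyclic) → no; 1× S (acyclic) → no.
That gives 1 matching atom.

1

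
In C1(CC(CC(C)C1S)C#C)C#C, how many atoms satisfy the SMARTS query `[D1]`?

4

Check the 12 heavy atoms by environment: 4× C (D2) → no; 4× C (D3) → no; 3× C (D1) → match; 1× S (D1) → match.
Summing the matching environments: 3 + 1 = 4 matching atoms.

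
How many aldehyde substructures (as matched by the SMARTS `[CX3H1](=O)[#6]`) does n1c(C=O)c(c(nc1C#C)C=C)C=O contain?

2

[CX3H1](=O)[#6] is the SMARTS for an aldehyde: an sp2 carbon with one H, double-bonded to O and single-bonded to carbon.
The molecule carries 2 separate instances of an aldehyde (-CHO) meeting every constraint; each maps to a distinct set of atoms, giving 2 matches.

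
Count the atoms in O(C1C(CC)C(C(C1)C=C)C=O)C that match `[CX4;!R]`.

3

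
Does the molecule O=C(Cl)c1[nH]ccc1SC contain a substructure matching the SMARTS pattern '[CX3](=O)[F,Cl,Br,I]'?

The pattern [CX3](=O)[F,Cl,Br,I] describes a carbonyl carbon bonded to a halogen — an acyl halide.
The molecule carries an acyl chloride (-C(=O)Cl), whose atoms satisfy every constraint of the query, so the pattern matches.

Yes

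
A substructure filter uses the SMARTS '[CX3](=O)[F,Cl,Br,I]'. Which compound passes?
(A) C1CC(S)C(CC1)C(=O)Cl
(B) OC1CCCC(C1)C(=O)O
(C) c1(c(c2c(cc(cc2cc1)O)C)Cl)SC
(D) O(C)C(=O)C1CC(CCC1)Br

A

[CX3](=O)[F,Cl,Br,I] describes a carbonyl carbon bonded to a halogen (an acyl halide).
(A) contains an acyl chloride (-C(=O)Cl), which satisfies every atom and bond constraint.
(B) has a carboxylic acid group (-C(=O)OH) but the carbonyl is bonded to -OH, not to a halogen.
(C) has a chloro substituent but the Cl is not on a carbonyl carbon.
(D) has a methyl-ester group (-C(=O)OCH3) but the carbonyl is bonded to -O-C, not to a halogen.
So the answer is (A).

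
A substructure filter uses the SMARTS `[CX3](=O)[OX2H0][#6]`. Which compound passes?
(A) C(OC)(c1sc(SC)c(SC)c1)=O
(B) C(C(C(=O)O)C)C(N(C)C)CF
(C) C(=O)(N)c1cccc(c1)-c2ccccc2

[CX3](=O)[OX2H0][#6] describes a carbonyl carbon bonded to an oxygen that is itself bonded to carbon (no H on that O) (an ester).
(A) contains a methyl-ester group (-C(=O)OCH3), which satisfies every atom and bond constraint.
(B) has a carboxylic acid group (-C(=O)OH) but the singly-bonded O carries H (OX2H1, not H0).
(C) has a primary amide (-C(=O)NH2) but the carbonyl is bonded to N, not to an O-C linkage.
So the answer is (A).

A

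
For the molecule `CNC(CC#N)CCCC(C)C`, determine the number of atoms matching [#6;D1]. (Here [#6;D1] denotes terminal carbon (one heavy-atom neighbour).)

3

Check the 12 heavy atoms by environment: 3× C (D1) → match; 2× C (D3) → no; 5× C (D2) → no; 1× N (D2) → no; 1× N (D1) → no.
That gives 3 matching atoms.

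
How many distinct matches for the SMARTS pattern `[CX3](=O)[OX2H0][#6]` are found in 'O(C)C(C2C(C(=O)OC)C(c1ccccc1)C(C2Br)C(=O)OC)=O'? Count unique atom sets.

3

[CX3](=O)[OX2H0][#6] is the SMARTS for an ester: a carbonyl carbon bonded to an oxygen that is itself bonded to carbon (no H on that O).
The molecule carries 3 separate instances of a methyl-ester group (-C(=O)OCH3) meeting every constraint; each maps to a distinct set of atoms, giving 3 matches.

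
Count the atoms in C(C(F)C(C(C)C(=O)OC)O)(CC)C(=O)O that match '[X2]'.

3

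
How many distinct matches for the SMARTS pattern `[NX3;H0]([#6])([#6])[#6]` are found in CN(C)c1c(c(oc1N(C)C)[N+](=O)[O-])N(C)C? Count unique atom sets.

3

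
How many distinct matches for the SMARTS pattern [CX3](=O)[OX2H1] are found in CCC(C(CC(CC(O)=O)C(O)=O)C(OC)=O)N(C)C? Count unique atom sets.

2

[CX3](=O)[OX2H1] is the SMARTS for a carboxylic acid: an sp2 carbon double-bonded to O and single-bonded to an -OH oxygen.
The molecule carries 2 separate instances of a carboxylic acid group (-C(=O)OH) meeting every constraint; each maps to a distinct set of atoms, giving 2 matches.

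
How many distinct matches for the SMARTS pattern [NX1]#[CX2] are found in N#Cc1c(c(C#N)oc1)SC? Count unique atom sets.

2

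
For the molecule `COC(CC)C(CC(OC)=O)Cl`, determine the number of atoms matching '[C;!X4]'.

1

The query [C;!X4] means: aliphatic carbon that does not have four total connections.
Check the 12 heavy atoms by environment: 7× C (X4) → no; 1× C (X3) → match; 1× O (X1) → no; 2× O (X2) → no; 1× Cl (X1) → no.
That gives 1 matching atom.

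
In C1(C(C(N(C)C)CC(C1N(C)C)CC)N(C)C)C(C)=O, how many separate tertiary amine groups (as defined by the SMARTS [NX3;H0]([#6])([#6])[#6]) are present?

3

[NX3;H0]([#6])([#6])[#6] is the SMARTS for a tertiary amine: a trivalent nitrogen with no H, bonded to three carbons.
The molecule carries 3 separate instances of a dimethylamino group (-N(CH3)2) meeting every constraint; each maps to a distinct set of atoms, giving 3 matches.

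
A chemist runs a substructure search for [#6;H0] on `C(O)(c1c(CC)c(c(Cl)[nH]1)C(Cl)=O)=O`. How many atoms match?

6

The query [#6;H0] means: any carbon with no attached hydrogen.
Check the 14 heavy atoms by environment: 1× n (aromatic, H1) → no; 4× c (aromatic, H0) → match; 2× C (H0) → match; 2× O (H0) → no; 1× O (H1) → no; 1× C (H2) → no; 1× C (H3) → no; 2× Cl (H0) → no.
Summing the matching environments: 4 + 2 = 6 matching atoms.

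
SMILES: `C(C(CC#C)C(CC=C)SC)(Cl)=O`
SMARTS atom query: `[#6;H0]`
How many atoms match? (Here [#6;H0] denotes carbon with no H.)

The query [#6;H0] means: any carbon with no attached hydrogen.
Check the 13 heavy atoms by environment: 3× C (H2) → no; 4× C (H1) → no; 2× C (H0) → match; 1× O (H0) → no; 1× Cl (H0) → no; 1× S (H0) → no; 1× C (H3) → no.
That gives 2 matching atoms.

2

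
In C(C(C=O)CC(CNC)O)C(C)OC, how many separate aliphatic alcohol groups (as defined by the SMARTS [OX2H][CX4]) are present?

[OX2H][CX4] is the SMARTS for an aliphatic alcohol: a hydroxyl oxygen bound to an sp3 (X4) carbon.
Exactly one fragment in the molecule meets all constraints, giving 1 match.

1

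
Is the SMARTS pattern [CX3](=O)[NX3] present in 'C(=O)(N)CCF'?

Yes

The pattern [CX3](=O)[NX3] describes a carbonyl carbon bonded to a trivalent nitrogen — an amide.
The molecule carries a primary amide (-C(=O)NH2), whose atoms satisfy every constraint of the query, so the pattern matches.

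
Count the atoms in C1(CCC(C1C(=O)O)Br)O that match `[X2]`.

2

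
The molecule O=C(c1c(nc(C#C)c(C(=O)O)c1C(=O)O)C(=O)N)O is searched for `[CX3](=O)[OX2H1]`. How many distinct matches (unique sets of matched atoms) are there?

3

[CX3](=O)[OX2H1] is the SMARTS for a carboxylic acid: an sp2 carbon double-bonded to O and single-bonded to an -OH oxygen.
The molecule carries 3 separate instances of a carboxylic acid group (-C(=O)OH) meeting every constraint; each maps to a distinct set of atoms, giving 3 matches.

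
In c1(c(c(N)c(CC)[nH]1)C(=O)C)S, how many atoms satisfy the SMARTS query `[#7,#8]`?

3

The query [#7,#8] means: nitrogen or oxygen (comma = OR).
Check the 12 heavy atoms by environment: 1× n (aromatic) → match; 4× c (aromatic) → no; 4× C → no; 1× S → no; 1× N → match; 1× O → match.
Summing the matching environments: 1 + 1 + 1 = 3 matching atoms.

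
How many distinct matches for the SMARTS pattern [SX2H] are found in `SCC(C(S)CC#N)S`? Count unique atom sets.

3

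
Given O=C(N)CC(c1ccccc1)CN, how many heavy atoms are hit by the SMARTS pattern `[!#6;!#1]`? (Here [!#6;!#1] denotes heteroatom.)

3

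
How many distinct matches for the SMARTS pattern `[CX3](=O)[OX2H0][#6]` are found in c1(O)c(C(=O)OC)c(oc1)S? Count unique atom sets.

1

[CX3](=O)[OX2H0][#6] is the SMARTS for an ester: a carbonyl carbon bonded to an oxygen that is itself bonded to carbon (no H on that O).
Exactly one fragment in the molecule meets all constraints, giving 1 match.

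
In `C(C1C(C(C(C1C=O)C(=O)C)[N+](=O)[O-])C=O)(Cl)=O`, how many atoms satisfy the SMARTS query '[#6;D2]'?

The query [#6;D2] means: any carbon bonded to exactly two heavy atoms.
Check the 18 heavy atoms by environment: 7× C (D3) → no; 5× O (D1) → no; 1× Cl (D1) → no; 1× C (D1) → no; 1× N (charge +1, D3) → no; 1× O (charge -1, D1) → no; 2× C (D2) → match.
That gives 2 matching atoms.

2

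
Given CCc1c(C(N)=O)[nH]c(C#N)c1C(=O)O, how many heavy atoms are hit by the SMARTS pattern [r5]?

Check the 15 heavy atoms by environment: 1× n (aromatic, in 5-ring) → match; 4× c (aromatic, in 5-ring) → match; 5× C (acyclic) → no; 3× O (acyclic) → no; 2× N (acyclic) → no.
Summing the matching environments: 1 + 4 = 5 matching atoms.

5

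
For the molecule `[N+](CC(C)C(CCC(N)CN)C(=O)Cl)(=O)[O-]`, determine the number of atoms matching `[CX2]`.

0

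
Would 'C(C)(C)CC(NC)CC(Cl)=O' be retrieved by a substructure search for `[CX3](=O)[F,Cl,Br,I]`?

Yes

The pattern [CX3](=O)[F,Cl,Br,I] describes a carbonyl carbon bonded to a halogen — an acyl halide.
The molecule carries an acyl chloride (-C(=O)Cl), whose atoms satisfy every constraint of the query, so the pattern matches.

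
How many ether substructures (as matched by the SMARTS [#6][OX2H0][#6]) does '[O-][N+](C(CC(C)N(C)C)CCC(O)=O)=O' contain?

0

[#6][OX2H0][#6] is the SMARTS for an ether: an aliphatic oxygen bridging two carbons with no H on the oxygen.
The molecule has a carboxylic acid group (-C(=O)OH), but the -OH oxygen has H1; the =O is OX1, not OX2; nothing else fits, so there are 0 matches.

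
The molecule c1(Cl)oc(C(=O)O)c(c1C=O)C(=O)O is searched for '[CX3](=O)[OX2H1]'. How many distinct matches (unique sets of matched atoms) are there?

2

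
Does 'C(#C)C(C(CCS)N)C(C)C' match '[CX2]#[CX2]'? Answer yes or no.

The pattern [CX2]#[CX2] describes a carbon-carbon triple bond — an alkyne.
The molecule carries an ethynyl group (-C#CH), whose atoms satisfy every constraint of the query, so the pattern matches.

Yes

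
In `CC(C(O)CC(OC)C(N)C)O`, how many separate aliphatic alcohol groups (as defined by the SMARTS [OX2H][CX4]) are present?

[OX2H][CX4] is the SMARTS for an aliphatic alcohol: a hydroxyl oxygen bound to an sp3 (X4) carbon.
The molecule carries 2 separate instances of a hydroxyl group (-OH) meeting every constraint; each maps to a distinct set of atoms, giving 2 matches.

2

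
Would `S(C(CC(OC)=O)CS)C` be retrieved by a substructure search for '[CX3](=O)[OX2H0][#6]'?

The pattern [CX3](=O)[OX2H0][#6] describes a carbonyl carbon bonded to an oxygen that is itself bonded to carbon (no H on that O) — an ester.
The molecule carries a methyl-ester group (-C(=O)OCH3), whose atoms satisfy every constraint of the query, so the pattern matches.

Yes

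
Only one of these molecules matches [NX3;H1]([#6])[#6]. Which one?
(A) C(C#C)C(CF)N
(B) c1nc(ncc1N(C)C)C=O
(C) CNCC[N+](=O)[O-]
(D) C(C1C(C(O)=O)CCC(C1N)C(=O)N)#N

C

[NX3;H1]([#6])[#6] describes a trivalent nitrogen with one H, bonded to two carbons (a secondary amine).
(A) has a primary amino group (-NH2) but the nitrogen has H2 and only one carbon neighbour.
(B) has a dimethylamino group (-N(CH3)2) but the nitrogen has H0, not H1.
(C) contains an N-methylamino group (-NHCH3), which satisfies every atom and bond constraint.
(D) has a primary amide (-C(=O)NH2) but the -C(=O)NH2 nitrogen has H2, not H1.
So the answer is (C).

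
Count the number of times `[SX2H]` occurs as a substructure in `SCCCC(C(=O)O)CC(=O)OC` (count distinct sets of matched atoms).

[SX2H] is the SMARTS for a thiol: an aliphatic sulfur with two connections, one being H.
Exactly one fragment in the molecule meets all constraints, giving 1 match.

1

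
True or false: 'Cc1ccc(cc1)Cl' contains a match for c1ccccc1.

True

The pattern c1ccccc1 describes six aromatic carbons in a ring — a benzene ring.
The required atom environment is present in the molecule, so the pattern matches.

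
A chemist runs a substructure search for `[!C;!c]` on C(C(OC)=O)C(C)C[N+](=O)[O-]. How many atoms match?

5

The query [!C;!c] means: neither aliphatic nor aromatic carbon — same as [!#6].
Check the 11 heavy atoms by environment: 6× C → no; 3× O → match; 1× N (charge +1) → match; 1× O (charge -1) → match.
Summing the matching environments: 3 + 1 + 1 = 5 matching atoms.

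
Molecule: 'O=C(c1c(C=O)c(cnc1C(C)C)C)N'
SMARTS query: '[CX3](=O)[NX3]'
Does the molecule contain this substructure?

The pattern [CX3](=O)[NX3] describes a carbonyl carbon bonded to a trivalent nitrogen — an amide.
The molecule carries a primary amide (-C(=O)NH2), whose atoms satisfy every constraint of the query, so the pattern matches.

Yes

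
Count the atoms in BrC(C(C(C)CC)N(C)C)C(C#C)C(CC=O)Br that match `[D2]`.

The query [D2] means: atom with exactly two heavy-atom neighbours.
Check the 18 heavy atoms by environment: 4× C (D2) → match; 5× C (D3) → no; 5× C (D1) → no; 1× N (D3) → no; 2× Br (D1) → no; 1× O (D1) → no.
That gives 4 matching atoms.

4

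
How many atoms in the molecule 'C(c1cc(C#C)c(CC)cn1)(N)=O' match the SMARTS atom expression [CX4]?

2

The query [CX4] means: C with X4: aliphatic carbon with exactly 4 total connections (bonds + H).
Check the 13 heavy atoms by environment: 1× n (aromatic, X2) → no; 5× c (aromatic, X3) → no; 1× C (X3) → no; 1× O (X1) → no; 1× N (X3) → no; 2× C (X4) → match; 2× C (X2) → no.
That gives 2 matching atoms.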